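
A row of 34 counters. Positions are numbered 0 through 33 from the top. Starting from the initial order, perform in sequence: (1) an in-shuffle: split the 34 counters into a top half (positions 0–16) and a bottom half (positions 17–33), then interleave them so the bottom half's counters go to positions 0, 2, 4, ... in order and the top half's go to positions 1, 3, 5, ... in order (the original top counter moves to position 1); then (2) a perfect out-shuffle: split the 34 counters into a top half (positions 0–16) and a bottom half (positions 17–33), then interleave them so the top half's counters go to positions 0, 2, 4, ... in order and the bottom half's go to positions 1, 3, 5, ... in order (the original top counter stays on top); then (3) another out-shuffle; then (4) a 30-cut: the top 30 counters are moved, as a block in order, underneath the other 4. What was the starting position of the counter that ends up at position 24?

Undo the operations in reverse order, starting from position 24:
  undo op 4 (cut 30): 24 ← 20
  undo op 3 (out-shuffle, from top half): 20 ← 10
  undo op 2 (out-shuffle, from top half): 10 ← 5
  undo op 1 (in-shuffle, from top half): 5 ← 2
So the counter at position 24 came from original position 2.

2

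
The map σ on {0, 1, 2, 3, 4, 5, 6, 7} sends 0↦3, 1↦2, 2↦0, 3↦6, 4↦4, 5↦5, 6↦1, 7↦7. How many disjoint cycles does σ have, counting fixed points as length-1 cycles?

4

Cycle decomposition: (0 3 6 1 2) (4) (5) (7).
4 cycles.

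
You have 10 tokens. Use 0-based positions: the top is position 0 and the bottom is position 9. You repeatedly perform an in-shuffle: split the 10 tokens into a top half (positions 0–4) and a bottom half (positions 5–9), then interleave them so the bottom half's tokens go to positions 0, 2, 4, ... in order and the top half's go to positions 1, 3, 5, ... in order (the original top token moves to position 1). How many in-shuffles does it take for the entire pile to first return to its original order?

The in-shuffle permutes the 10 positions with cycle lengths [10].
Every token is home exactly when every cycle has completed a whole number of laps, i.e. after lcm(10) = 10 in-shuffles.

10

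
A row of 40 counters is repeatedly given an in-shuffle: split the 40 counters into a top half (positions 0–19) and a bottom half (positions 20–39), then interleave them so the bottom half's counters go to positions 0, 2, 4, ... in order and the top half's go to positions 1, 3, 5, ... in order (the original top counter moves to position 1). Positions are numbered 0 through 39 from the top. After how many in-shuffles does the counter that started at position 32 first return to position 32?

Follow position 32 under repeated in-shuffles:
32 → 24 → 8 → 17 → 35 → 30 → 20 → 0 → 1 → 3 → 7 → 15 → 31 → 22 → 4 → 9 → 19 → 39 → 38 → 36 → 32
It first returns after 20 in-shuffles.

20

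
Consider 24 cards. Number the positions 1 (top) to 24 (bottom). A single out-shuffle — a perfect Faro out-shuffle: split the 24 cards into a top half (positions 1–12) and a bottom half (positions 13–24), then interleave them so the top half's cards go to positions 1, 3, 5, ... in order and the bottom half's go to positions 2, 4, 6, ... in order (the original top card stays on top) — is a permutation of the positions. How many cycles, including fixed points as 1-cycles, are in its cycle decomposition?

Trace each unvisited position around until it returns:
(1) (2 3 5 9 17 10 ... len 11) (6 11 21 18 12 23 ... len 11) (24)
4 cycles in total.

4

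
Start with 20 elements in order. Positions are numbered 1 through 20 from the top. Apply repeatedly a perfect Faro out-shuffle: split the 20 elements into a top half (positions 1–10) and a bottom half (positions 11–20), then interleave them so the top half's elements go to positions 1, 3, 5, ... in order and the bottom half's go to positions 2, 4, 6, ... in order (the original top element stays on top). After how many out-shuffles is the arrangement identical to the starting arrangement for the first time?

18

The out-shuffle permutes the 20 positions with cycle lengths [1, 1, 18].
Every element is home exactly when every cycle has completed a whole number of laps, i.e. after lcm(1, 18) = 18 out-shuffles.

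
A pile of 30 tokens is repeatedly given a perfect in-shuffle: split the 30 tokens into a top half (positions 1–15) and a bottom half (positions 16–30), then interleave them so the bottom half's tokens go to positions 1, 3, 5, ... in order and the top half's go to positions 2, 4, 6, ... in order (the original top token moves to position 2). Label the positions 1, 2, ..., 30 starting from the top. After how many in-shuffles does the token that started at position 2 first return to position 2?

Follow position 2 under repeated in-shuffles:
2 → 4 → 8 → 16 → 1 → 2
It first returns after 5 in-shuffles.

5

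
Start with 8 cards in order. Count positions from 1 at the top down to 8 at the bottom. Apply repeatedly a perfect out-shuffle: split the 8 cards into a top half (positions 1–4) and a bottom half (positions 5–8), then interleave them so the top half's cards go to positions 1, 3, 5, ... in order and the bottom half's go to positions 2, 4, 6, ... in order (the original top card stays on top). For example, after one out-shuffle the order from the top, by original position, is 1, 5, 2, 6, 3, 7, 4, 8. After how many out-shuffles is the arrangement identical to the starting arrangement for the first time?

The out-shuffle permutes the 8 positions with cycle lengths [1, 1, 3, 3].
Every card is home exactly when every cycle has completed a whole number of laps, i.e. after lcm(1, 3) = 3 out-shuffles.

3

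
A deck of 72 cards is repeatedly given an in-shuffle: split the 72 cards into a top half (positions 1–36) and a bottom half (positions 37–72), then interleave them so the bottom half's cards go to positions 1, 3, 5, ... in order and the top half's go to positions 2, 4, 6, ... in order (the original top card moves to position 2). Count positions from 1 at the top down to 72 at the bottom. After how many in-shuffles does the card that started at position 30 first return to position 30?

Follow position 30 under repeated in-shuffles:
30 → 60 → 47 → 21 → 42 → 11 → 22 → 44 → 15 → 30
It first returns after 9 in-shuffles.

9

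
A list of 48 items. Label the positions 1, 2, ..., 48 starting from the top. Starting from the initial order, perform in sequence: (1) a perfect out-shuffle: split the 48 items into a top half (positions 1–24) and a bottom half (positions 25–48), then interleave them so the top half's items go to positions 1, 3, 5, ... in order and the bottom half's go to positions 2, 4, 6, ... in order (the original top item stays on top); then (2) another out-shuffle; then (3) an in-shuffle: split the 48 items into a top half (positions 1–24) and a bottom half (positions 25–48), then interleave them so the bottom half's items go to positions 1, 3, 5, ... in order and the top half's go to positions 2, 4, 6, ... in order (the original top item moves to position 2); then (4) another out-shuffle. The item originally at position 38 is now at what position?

Track the item from position 38 forward through each operation:
  after op 1 (out-shuffle): 38 → 28
  after op 2 (out-shuffle): 28 → 8
  after op 3 (in-shuffle): 8 → 16
  after op 4 (out-shuffle): 16 → 31

31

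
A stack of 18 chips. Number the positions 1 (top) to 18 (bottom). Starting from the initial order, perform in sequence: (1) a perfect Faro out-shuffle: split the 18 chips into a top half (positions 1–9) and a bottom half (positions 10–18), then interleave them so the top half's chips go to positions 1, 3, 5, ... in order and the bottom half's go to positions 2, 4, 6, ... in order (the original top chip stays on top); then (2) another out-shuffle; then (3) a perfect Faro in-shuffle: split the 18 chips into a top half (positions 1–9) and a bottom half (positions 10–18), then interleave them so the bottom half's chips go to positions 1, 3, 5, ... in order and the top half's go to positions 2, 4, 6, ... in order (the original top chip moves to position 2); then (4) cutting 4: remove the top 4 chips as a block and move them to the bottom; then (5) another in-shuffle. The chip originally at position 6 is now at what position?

Track the chip from position 6 forward through each operation:
  after op 1 (out-shuffle): 6 → 11
  after op 2 (out-shuffle): 11 → 4
  after op 3 (in-shuffle): 4 → 8
  after op 4 (cut 4): 8 → 4
  after op 5 (in-shuffle): 4 → 8

8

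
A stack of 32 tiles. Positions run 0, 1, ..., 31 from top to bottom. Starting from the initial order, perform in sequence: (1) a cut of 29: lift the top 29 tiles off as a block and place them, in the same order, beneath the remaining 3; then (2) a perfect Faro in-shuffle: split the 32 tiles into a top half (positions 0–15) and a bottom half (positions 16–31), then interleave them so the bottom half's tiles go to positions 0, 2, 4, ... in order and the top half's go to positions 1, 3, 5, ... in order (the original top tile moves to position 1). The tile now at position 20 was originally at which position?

23

Undo the operations in reverse order, starting from position 20:
  undo op 2 (in-shuffle, from bottom half): 20 ← 26
  undo op 1 (cut 29): 26 ← 23
So the tile at position 20 came from original position 23.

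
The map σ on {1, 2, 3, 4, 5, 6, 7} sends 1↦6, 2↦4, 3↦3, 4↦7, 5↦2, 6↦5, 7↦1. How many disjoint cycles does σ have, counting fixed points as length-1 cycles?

2

Cycle decomposition: (1 6 5 2 4 7) (3).
2 cycles.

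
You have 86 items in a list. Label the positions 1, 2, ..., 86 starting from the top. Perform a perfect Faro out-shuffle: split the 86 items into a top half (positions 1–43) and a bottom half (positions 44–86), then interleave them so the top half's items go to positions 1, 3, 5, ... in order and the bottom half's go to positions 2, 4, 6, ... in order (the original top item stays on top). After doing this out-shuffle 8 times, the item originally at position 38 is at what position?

38

Track the item's position through each out-shuffle:
38 → 75 → 64 → 42 → 83 → 80 → 74 → 62 → 38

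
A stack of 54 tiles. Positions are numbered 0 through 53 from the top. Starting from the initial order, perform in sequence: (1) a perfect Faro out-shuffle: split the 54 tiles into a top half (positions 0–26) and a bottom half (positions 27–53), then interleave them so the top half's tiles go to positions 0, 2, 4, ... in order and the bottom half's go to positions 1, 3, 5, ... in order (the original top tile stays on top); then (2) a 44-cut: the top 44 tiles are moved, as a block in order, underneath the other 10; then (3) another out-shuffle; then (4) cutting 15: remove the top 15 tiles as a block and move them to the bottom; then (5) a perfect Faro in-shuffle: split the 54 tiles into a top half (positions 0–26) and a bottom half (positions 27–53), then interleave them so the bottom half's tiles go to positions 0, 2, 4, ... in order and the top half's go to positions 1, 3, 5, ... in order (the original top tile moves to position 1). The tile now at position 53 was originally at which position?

45

Undo the operations in reverse order, starting from position 53:
  undo op 5 (in-shuffle, from top half): 53 ← 26
  undo op 4 (cut 15): 26 ← 41
  undo op 3 (out-shuffle, from bottom half): 41 ← 47
  undo op 2 (cut 44): 47 ← 37
  undo op 1 (out-shuffle, from bottom half): 37 ← 45
So the tile at position 53 came from original position 45.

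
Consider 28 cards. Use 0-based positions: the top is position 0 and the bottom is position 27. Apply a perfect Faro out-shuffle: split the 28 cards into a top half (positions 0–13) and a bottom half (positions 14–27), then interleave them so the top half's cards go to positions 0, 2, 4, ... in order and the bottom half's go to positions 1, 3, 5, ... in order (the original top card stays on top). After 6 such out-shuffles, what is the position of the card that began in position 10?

Track the card's position through each out-shuffle:
10 → 20 → 13 → 26 → 25 → 23 → 19

19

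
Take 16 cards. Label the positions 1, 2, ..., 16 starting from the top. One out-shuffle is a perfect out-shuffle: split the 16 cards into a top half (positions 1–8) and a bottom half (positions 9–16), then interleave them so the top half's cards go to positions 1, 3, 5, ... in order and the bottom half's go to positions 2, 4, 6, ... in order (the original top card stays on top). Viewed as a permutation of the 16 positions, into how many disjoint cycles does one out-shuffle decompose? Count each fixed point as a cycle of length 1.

Trace each unvisited position around until it returns:
(1) (2 3 5 9) (4 7 13 10) (6 11) (8 15 14 12) (16)
6 cycles in total.

6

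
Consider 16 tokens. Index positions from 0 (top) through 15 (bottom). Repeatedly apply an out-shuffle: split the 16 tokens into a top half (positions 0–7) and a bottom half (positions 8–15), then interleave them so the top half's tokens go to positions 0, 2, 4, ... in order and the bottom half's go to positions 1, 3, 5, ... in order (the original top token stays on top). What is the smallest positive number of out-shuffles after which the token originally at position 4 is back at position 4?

4

Follow position 4 under repeated out-shuffles:
4 → 8 → 1 → 2 → 4
It first returns after 4 out-shuffles.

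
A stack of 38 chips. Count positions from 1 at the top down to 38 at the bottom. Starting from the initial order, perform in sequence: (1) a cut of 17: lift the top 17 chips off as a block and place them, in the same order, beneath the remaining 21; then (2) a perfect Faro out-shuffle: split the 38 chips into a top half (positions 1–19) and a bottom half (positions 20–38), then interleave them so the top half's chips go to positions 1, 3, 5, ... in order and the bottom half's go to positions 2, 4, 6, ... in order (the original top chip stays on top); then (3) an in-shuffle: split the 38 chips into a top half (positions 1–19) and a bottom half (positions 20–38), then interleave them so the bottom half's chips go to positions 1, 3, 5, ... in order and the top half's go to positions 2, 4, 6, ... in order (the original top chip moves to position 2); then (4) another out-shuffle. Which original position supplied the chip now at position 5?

Undo the operations in reverse order, starting from position 5:
  undo op 4 (out-shuffle, from top half): 5 ← 3
  undo op 3 (in-shuffle, from bottom half): 3 ← 21
  undo op 2 (out-shuffle, from top half): 21 ← 11
  undo op 1 (cut 17): 11 ← 28
So the chip at position 5 came from original position 28.

28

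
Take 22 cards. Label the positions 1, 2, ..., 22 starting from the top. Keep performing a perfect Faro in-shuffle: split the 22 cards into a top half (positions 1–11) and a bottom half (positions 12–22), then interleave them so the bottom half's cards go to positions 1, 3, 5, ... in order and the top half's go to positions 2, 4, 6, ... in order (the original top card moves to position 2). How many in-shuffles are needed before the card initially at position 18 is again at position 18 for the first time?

11

Follow position 18 under repeated in-shuffles:
18 → 13 → 3 → 6 → 12 → 1 → 2 → 4 → 8 → 16 → 9 → 18
It first returns after 11 in-shuffles.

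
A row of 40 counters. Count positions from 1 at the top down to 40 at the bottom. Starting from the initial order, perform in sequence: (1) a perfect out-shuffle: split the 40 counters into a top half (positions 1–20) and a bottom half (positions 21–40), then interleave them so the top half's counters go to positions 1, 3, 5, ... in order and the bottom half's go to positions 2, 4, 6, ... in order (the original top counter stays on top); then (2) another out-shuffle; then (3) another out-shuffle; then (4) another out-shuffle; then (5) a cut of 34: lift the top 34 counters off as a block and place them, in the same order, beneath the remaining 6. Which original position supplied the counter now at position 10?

28

Undo the operations in reverse order, starting from position 10:
  undo op 5 (cut 34): 10 ← 4
  undo op 4 (out-shuffle, from bottom half): 4 ← 22
  undo op 3 (out-shuffle, from bottom half): 22 ← 31
  undo op 2 (out-shuffle, from top half): 31 ← 16
  undo op 1 (out-shuffle, from bottom half): 16 ← 28
So the counter at position 10 came from original position 28.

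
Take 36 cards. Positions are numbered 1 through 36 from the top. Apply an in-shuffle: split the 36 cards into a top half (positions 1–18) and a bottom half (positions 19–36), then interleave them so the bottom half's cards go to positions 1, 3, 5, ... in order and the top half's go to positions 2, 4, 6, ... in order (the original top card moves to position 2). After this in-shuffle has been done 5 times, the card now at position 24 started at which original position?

10

Work backwards from position 24, undoing one in-shuffle at a time:
24 ← 12 ← 6 ← 3 ← 20 ← 10
So the card now at position 24 started at position 10.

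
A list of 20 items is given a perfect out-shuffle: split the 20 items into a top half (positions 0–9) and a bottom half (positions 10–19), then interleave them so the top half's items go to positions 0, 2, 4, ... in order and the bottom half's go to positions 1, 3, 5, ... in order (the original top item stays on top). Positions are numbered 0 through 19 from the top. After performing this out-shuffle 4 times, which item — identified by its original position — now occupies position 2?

12

Work backwards from position 2, undoing one out-shuffle at a time:
2 ← 1 ← 10 ← 5 ← 12
So the item now at position 2 started at position 12.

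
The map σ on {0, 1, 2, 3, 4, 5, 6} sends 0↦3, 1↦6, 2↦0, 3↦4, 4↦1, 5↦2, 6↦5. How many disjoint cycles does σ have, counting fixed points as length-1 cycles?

Cycle decomposition: (0 3 4 1 6 5 2).
1 cycle.

1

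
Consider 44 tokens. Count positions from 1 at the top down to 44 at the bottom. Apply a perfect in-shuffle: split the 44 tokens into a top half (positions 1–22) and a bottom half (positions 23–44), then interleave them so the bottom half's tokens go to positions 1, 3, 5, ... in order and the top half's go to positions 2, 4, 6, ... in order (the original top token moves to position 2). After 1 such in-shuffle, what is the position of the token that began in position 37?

29

Track the token's position through each in-shuffle:
37 → 29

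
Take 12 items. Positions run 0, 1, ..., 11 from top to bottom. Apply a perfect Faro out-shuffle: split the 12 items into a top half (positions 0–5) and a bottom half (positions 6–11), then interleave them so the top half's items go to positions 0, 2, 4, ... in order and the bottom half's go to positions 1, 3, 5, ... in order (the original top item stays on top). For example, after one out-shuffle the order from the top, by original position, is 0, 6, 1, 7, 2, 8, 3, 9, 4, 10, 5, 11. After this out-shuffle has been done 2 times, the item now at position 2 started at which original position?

Work backwards from position 2, undoing one out-shuffle at a time:
2 ← 1 ← 6
So the item now at position 2 started at position 6.

6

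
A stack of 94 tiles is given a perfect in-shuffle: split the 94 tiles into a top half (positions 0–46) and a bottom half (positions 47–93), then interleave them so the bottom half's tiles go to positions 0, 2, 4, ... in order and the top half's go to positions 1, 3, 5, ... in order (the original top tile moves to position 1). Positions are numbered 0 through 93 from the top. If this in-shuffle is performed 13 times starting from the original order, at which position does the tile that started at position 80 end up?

71

Track position through each in-shuffle: 80 → 66 → 38 → 77 → 60 → ... (continuing for 13 shuffles total) → 71.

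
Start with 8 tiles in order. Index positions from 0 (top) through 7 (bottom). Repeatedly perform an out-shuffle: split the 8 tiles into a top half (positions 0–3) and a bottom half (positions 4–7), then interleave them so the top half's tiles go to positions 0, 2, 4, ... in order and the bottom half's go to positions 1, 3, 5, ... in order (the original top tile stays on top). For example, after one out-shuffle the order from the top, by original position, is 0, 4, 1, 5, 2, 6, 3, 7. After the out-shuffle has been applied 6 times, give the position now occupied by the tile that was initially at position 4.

4

Track the tile's position through each out-shuffle:
4 → 1 → 2 → 4 → 1 → 2 → 4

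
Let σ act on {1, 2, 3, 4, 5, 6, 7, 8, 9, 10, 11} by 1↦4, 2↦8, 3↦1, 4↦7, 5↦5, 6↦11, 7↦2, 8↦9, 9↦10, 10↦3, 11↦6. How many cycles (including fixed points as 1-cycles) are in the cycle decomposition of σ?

3

Cycle decomposition: (1 4 7 2 8 9 10 3) (5) (6 11).
3 cycles.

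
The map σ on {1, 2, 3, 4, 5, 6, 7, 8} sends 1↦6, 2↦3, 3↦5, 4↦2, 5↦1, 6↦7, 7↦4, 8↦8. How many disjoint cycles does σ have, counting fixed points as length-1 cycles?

2

Cycle decomposition: (1 6 7 4 2 3 5) (8).
2 cycles.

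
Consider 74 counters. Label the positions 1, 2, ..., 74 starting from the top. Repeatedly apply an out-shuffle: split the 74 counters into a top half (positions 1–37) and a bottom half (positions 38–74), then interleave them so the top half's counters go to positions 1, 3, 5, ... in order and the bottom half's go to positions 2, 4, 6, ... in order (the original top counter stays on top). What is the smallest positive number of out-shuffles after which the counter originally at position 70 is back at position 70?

Follow position 70 under repeated out-shuffles:
70 → 66 → 58 → 42 → 10 → 19 → 37 → 73 → 72 → 70
It first returns after 9 out-shuffles.

9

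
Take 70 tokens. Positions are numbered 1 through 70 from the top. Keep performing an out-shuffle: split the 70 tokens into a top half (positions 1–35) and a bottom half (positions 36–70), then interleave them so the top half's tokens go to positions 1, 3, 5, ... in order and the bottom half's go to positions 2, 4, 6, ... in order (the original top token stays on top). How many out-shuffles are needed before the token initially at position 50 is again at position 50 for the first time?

22

Follow position 50 under repeated out-shuffles:
50 → 30 → 59 → 48 → 26 → 51 → 32 → 63 → ... → 50 (length 22)
It first returns after 22 out-shuffles.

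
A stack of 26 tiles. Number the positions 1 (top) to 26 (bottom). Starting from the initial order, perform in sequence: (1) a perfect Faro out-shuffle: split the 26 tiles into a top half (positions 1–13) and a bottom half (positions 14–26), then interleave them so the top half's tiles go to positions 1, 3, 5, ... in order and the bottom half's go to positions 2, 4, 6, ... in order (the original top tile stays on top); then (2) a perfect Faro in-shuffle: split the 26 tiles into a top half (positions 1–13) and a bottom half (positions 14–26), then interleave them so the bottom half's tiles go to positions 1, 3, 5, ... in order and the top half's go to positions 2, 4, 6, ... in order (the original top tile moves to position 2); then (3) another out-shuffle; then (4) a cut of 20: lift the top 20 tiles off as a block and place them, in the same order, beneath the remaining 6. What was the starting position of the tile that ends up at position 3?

Undo the operations in reverse order, starting from position 3:
  undo op 4 (cut 20): 3 ← 23
  undo op 3 (out-shuffle, from top half): 23 ← 12
  undo op 2 (in-shuffle, from top half): 12 ← 6
  undo op 1 (out-shuffle, from bottom half): 6 ← 16
So the tile at position 3 came from original position 16.

16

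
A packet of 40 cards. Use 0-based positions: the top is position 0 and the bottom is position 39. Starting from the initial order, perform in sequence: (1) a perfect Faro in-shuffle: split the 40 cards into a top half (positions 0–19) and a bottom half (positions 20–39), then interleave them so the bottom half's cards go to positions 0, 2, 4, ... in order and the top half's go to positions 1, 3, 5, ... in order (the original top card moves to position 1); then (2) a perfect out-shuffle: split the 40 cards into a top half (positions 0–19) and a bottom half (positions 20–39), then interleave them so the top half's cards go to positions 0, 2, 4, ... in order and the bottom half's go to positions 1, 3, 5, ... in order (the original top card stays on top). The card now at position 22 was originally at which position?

Undo the operations in reverse order, starting from position 22:
  undo op 2 (out-shuffle, from top half): 22 ← 11
  undo op 1 (in-shuffle, from top half): 11 ← 5
So the card at position 22 came from original position 5.

5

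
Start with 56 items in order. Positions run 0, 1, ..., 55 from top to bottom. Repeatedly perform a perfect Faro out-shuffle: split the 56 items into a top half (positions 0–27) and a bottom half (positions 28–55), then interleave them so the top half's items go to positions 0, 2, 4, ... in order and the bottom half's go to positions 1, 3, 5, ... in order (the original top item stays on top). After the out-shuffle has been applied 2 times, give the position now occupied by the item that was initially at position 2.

8

Track the item's position through each out-shuffle:
2 → 4 → 8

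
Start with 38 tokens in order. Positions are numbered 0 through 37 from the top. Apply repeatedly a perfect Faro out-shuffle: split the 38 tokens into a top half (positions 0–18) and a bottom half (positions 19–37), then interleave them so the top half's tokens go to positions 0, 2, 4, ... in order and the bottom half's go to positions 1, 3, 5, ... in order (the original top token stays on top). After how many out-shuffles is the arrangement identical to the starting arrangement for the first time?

36

The out-shuffle permutes the 38 positions with cycle lengths [1, 1, 36].
Every token is home exactly when every cycle has completed a whole number of laps, i.e. after lcm(1, 36) = 36 out-shuffles.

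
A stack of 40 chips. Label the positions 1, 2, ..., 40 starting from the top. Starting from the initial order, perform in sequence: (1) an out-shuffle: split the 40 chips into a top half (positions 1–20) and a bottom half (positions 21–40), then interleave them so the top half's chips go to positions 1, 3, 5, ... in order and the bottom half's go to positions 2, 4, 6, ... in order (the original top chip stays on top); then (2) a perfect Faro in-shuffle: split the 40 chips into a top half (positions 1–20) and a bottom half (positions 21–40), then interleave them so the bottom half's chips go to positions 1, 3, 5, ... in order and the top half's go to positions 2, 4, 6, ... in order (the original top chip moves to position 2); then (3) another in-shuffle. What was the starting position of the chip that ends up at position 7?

26

Undo the operations in reverse order, starting from position 7:
  undo op 3 (in-shuffle, from bottom half): 7 ← 24
  undo op 2 (in-shuffle, from top half): 24 ← 12
  undo op 1 (out-shuffle, from bottom half): 12 ← 26
So the chip at position 7 came from original position 26.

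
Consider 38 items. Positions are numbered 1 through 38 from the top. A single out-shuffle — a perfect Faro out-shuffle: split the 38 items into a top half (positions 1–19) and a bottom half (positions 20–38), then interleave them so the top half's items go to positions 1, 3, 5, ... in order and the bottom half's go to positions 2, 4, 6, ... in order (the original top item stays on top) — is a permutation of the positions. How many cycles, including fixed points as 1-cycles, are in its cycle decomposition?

Trace each unvisited position around until it returns:
(1) (2 3 5 9 17 33 ... len 36) (38)
3 cycles in total.

3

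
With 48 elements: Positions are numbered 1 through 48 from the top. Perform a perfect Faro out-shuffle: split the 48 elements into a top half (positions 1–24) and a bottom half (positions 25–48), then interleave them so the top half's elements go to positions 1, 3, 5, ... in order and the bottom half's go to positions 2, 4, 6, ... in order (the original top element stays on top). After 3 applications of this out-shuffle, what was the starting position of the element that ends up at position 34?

Work backwards from position 34, undoing one out-shuffle at a time:
34 ← 41 ← 21 ← 11
So the element now at position 34 started at position 11.

11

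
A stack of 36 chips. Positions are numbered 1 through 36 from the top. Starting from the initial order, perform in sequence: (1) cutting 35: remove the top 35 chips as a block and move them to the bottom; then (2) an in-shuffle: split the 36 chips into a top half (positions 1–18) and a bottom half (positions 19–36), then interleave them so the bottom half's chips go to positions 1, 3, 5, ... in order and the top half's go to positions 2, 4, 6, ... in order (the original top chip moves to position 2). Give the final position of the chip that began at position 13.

28

Track the chip from position 13 forward through each operation:
  after op 1 (cut 35): 13 → 14
  after op 2 (in-shuffle): 14 → 28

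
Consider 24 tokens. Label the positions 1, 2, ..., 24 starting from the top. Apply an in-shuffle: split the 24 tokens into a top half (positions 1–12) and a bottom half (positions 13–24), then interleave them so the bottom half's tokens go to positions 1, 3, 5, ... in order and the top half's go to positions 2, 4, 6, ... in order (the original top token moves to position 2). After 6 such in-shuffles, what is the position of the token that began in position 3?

Track the token's position through each in-shuffle:
3 → 6 → 12 → 24 → 23 → 21 → 17

17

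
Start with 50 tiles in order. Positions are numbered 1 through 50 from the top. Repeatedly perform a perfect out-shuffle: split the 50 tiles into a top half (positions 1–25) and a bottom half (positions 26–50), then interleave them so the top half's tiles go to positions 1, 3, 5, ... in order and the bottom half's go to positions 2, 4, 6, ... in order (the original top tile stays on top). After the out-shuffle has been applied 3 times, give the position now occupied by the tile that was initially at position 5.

Track the tile's position through each out-shuffle:
5 → 9 → 17 → 33

33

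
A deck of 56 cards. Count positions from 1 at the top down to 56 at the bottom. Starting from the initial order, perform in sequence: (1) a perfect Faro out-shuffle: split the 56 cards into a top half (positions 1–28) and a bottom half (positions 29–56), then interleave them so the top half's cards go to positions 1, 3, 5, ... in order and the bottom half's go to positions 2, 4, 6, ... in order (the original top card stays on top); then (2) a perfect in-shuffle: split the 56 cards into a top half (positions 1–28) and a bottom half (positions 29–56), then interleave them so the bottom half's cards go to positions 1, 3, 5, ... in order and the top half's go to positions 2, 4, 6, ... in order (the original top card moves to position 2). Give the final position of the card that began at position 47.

19

Track the card from position 47 forward through each operation:
  after op 1 (out-shuffle): 47 → 38
  after op 2 (in-shuffle): 38 → 19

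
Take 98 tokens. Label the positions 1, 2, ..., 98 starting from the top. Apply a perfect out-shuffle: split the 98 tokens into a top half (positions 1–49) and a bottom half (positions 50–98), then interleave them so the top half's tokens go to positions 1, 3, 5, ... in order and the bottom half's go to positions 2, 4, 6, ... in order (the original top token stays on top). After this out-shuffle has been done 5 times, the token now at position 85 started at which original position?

40

Work backwards from position 85, undoing one out-shuffle at a time:
85 ← 43 ← 22 ← 60 ← 79 ← 40
So the token now at position 85 started at position 40.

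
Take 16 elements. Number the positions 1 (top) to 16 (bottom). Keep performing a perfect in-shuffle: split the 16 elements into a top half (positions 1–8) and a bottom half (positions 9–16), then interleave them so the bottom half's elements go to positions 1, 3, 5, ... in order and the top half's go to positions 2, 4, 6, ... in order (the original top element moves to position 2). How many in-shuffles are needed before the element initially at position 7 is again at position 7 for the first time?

8

Follow position 7 under repeated in-shuffles:
7 → 14 → 11 → 5 → 10 → 3 → 6 → 12 → 7
It first returns after 8 in-shuffles.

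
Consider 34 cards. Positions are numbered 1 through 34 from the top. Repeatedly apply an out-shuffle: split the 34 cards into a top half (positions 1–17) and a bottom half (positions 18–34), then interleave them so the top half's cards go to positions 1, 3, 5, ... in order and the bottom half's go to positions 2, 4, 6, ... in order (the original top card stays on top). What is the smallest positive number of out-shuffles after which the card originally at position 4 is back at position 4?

Follow position 4 under repeated out-shuffles:
4 → 7 → 13 → 25 → 16 → 31 → 28 → 22 → 10 → 19 → 4
It first returns after 10 out-shuffles.

10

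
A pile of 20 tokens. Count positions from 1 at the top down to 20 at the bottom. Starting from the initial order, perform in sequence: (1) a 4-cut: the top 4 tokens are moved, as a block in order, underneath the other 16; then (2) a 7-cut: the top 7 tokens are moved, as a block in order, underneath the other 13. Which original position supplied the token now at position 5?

Undo the operations in reverse order, starting from position 5:
  undo op 2 (cut 7): 5 ← 12
  undo op 1 (cut 4): 12 ← 16
So the token at position 5 came from original position 16.

16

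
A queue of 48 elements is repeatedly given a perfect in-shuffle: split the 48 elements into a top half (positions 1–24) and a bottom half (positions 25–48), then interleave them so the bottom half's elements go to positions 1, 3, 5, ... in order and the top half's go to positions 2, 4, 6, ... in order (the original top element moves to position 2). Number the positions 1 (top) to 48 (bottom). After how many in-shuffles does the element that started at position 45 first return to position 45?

21

Follow position 45 under repeated in-shuffles:
45 → 41 → 33 → 17 → 34 → 19 → 38 → 27 → ... → 45 (length 21)
It first returns after 21 in-shuffles.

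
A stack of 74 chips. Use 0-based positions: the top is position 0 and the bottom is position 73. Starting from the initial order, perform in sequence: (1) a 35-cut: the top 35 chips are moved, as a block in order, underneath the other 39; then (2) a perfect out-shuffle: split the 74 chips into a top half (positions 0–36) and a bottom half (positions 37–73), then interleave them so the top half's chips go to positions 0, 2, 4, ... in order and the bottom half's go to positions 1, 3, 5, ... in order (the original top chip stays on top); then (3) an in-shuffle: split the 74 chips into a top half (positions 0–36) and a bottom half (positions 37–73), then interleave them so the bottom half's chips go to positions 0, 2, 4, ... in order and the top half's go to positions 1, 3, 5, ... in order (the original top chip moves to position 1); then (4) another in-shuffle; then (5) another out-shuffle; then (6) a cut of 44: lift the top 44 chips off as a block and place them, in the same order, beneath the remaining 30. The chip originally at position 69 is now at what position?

Track the chip from position 69 forward through each operation:
  after op 1 (cut 35): 69 → 34
  after op 2 (out-shuffle): 34 → 68
  after op 3 (in-shuffle): 68 → 62
  after op 4 (in-shuffle): 62 → 50
  after op 5 (out-shuffle): 50 → 27
  after op 6 (cut 44): 27 → 57

57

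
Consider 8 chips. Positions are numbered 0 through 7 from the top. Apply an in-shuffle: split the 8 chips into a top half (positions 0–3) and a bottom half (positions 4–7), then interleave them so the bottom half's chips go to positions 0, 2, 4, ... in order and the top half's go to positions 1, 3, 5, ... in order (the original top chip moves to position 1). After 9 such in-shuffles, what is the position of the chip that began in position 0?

Track the chip's position through each in-shuffle:
0 → 1 → 3 → 7 → 6 → 4 → 0 → 1 → 3 → 7

7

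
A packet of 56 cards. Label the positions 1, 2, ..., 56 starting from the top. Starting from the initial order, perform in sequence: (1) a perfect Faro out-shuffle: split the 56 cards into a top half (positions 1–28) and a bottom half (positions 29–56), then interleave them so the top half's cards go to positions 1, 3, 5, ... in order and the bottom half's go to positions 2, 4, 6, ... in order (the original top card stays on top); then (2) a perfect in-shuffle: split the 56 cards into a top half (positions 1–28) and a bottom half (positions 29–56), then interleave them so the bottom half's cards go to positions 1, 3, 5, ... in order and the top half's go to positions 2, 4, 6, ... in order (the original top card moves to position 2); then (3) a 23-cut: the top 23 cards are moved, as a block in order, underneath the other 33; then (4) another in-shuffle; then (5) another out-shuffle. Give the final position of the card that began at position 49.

Track the card from position 49 forward through each operation:
  after op 1 (out-shuffle): 49 → 42
  after op 2 (in-shuffle): 42 → 27
  after op 3 (cut 23): 27 → 4
  after op 4 (in-shuffle): 4 → 8
  after op 5 (out-shuffle): 8 → 15

15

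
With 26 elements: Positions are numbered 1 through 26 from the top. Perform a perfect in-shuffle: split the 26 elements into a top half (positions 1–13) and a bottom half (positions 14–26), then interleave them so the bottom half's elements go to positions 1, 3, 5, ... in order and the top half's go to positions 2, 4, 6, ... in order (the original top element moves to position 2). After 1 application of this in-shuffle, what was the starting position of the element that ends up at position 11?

19

Work backwards from position 11, undoing one in-shuffle at a time:
11 ← 19
So the element now at position 11 started at position 19.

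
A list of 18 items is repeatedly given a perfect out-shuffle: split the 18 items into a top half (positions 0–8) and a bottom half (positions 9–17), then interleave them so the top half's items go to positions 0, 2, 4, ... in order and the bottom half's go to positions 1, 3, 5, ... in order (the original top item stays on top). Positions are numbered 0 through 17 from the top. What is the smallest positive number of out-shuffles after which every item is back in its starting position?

The out-shuffle permutes the 18 positions with cycle lengths [1, 1, 8, 8].
Every item is home exactly when every cycle has completed a whole number of laps, i.e. after lcm(1, 8) = 8 out-shuffles.

8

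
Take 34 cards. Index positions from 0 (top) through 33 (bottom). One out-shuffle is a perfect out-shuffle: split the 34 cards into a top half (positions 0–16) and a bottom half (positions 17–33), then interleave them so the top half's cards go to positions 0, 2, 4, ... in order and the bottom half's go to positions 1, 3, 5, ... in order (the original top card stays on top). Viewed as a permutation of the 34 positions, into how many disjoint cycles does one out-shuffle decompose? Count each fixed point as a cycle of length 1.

Trace each unvisited position around until it returns:
(0) (1 2 4 8 16 32 31 29 25 17) (3 6 12 24 15 30 27 21 9 18) (5 10 20 7 14 28 23 13 26 19) (11 22) (33)
6 cycles in total.

6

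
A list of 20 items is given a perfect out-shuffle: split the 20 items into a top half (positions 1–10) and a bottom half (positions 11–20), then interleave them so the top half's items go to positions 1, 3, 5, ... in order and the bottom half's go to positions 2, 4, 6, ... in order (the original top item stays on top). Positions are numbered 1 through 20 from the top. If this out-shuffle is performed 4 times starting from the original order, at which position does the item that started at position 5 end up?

8

Track the item's position through each out-shuffle:
5 → 9 → 17 → 14 → 8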